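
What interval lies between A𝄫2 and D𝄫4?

perfect eleventh

A to D spans four letter names (A-B-C-D), plus an octave — that makes it an eleventh of some quality.
Abb2 to Dbb4 is 17 semitones, matching the perfect eleventh exactly, so the quality is perfect.
(Equivalently, a compound perfect fourth: a perfect fourth plus an octave.)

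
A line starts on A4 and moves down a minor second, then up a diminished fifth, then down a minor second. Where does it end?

C#5

A4 down a minor second → G#4 (1 semitone).
Up a diminished fifth from G#4: D5 (6 semitones up).
A minor second down from D5 is C#5.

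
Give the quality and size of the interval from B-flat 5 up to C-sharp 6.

B to C spans two letter names (B-C): a second.
The major second is 2 semitones; here we have 3, one semitone wider: augmented.

A2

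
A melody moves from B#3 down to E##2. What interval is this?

Descending from B#3 to E##2 is the same interval as ascending E##2 to B#3.
E to B spans five letter names (E-F-G-A-B), plus an octave — that makes it a twelfth of some quality.
The perfect twelfth is 19 semitones; here we have 18, one semitone narrower: diminished.
(Equivalently, a compound diminished fifth: a diminished fifth plus an octave.)

d12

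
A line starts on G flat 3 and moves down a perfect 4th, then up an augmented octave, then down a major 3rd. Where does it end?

B flat 3

Down a perfect fourth from Gb3: Db3 (5 semitones down).
Up an augmented octave from Db3: D4 (13 semitones up).
D4 down a major third → Bb3 (4 semitones).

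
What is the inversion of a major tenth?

First reduce the compound major tenth to its simple form, a major third.
The rule of nine gives the new number: 9 − 3 = 6, so a third becomes a sixth.
The quality also flips — major becomes minor — giving a minor sixth.

minor sixth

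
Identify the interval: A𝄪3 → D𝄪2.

perfect twelfth

Descending from A##3 to D##2 is the same interval as ascending D##2 to A##3.
D to A spans five letter names (D-E-F-G-A), plus an octave — that makes it a twelfth of some quality.
The perfect twelfth spans 19 semitones, and D##2 to A##3 is exactly 19 semitones — so this is a perfect twelfth.
(Equivalently, a compound perfect fifth: a perfect fifth plus an octave.)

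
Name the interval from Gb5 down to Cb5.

Descending from Gb5 to Cb5 is the same interval as ascending Cb5 to Gb5.
C to G spans five letter names (C-D-E-F-G): a fifth.
The perfect fifth spans 7 semitones, and Cb5 to Gb5 is exactly 7 semitones — so this is a perfect fifth.

perfect fifth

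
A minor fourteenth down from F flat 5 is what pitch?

The fourteenth's letter: F down seven letter names plus an octave → G.
Moving 22 semitones down from Fb5 (the size of a minor fourteenth) reaches Gb3.

G flat 3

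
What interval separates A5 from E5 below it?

perfect fourth

Descending from A5 to E5 is the same interval as ascending E5 to A5.
E to A spans four letter names (E-F-G-A) — that makes it a fourth of some quality.
E5 to A5 is 5 semitones, matching the perfect fourth exactly, so the quality is perfect.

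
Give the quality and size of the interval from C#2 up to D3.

minor ninth

C to D spans two letter names (C-D), plus an octave — that makes it a ninth of some quality.
A major ninth would be 14 semitones, but C#2 to D3 is 13 — one semitone narrower, making it a minor ninth.
(Equivalently, a compound minor second: a minor second plus an octave.)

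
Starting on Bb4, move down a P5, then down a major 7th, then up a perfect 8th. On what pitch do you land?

Bb4 down a perfect fifth → Eb4 (7 semitones).
A major seventh down from Eb4 is Fb3.
Fb3 up a perfect octave → Fb4 (12 semitones).

Fb4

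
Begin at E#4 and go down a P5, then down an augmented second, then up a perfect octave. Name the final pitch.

G4

E#4 down a perfect fifth → A#3 (7 semitones).
An augmented second down from A#3 is G3.
A perfect octave up from G3 is G4.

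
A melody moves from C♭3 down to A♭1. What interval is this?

Descending from Cb3 to Ab1 is the same interval as ascending Ab1 to Cb3.
A to C spans three letter names (A-B-C), plus an octave, so the interval is some kind of tenth.
A major tenth would be 16 semitones, but Ab1 to Cb3 is 15 — one semitone narrower, making it a minor tenth.
(Equivalently, a compound minor third: a minor third plus an octave.)

minor tenth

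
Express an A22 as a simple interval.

A8

Take out 2 octaves (14 from the number): 22 − 14 = 8.
So an augmented twenty-second is 2 octaves plus an augmented octave. The quality is unchanged.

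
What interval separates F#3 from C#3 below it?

Descending from F#3 to C#3 is the same interval as ascending C#3 to F#3.
C to F spans four letter names (C-D-E-F) — that makes it a fourth of some quality.
Counting semitones, C#3→F#3 is 5, which is the perfect fourth.

perfect 4th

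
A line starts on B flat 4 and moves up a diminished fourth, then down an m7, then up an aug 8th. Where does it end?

Bb4 up a diminished fourth → Ebb5 (4 semitones).
Ebb5 down a minor seventh → Fb4 (10 semitones).
Up an augmented octave from Fb4: F5 (13 semitones up).

F 5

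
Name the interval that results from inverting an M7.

minor 2nd

Inverted interval numbers add to nine, so a seventh pairs with a second (7 + 2 = 9).
And major becomes minor under inversion, so we get a minor second.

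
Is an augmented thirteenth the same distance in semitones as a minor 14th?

Yes

Both span 22 semitones: an augmented thirteenth and a minor fourteenth are the same chromatic distance.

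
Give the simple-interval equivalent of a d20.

diminished sixth

Subtracting seven from the interval number removes an octave: 20 − 14 = 6.
So a diminished twentieth is 2 octaves plus a diminished sixth. The quality is unchanged.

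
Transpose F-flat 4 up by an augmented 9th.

G 5

Counting two letter names plus an octave up from F lands on G.
Moving 15 semitones up from Fb4 (the size of an augmented ninth) reaches G5.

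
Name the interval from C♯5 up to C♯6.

C to C is the same letter name, plus an octave, so the interval is some kind of octave.
Counting semitones, C#5→C#6 is 12, which is the perfect octave.

P8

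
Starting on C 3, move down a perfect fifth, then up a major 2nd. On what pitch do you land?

G 2

Down a perfect fifth from C3: F2 (7 semitones down).
A major second up from F2 is G2.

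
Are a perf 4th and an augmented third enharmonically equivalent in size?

Both span 5 semitones: a perfect fourth and an augmented third are the same chromatic distance.

Yes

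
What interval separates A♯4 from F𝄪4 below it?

m3

Descending from A#4 to F##4 is the same interval as ascending F##4 to A#4.
F to A spans three letter names (F-G-A), so the interval is some kind of third.
At 3 semitones, F##4→A#4 falls one short of a major third: minor.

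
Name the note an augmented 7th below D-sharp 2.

Seven letter names down from D: E.
An augmented seventh is 12 semitones; 12 semitones down from D#2 gives Eb1.

E-flat 1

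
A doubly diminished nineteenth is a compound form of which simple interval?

doubly diminished 5th

Take out 2 octaves (14 from the number): 19 − 14 = 5.
So a doubly diminished nineteenth is 2 octaves plus a doubly diminished fifth. The quality is unchanged.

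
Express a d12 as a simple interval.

d5

Take out an octave (7 from the number): 12 − 7 = 5.
That makes a diminished twelfth a compound diminished fifth — an octave plus a diminished fifth.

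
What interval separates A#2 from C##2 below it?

minor sixth

Descending from A#2 to C##2 is the same interval as ascending C##2 to A#2.
C to A spans six letter names (C-D-E-F-G-A) — that makes it a sixth of some quality.
At 8 semitones, C##2→A#2 falls one short of a major sixth: minor.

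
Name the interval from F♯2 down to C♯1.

perfect eleventh

Descending from F#2 to C#1 is the same interval as ascending C#1 to F#2.
C to F spans four letter names (C-D-E-F), plus an octave, so the interval is some kind of eleventh.
C#1 to F#2 is 17 semitones, matching the perfect eleventh exactly, so the quality is perfect.
(Equivalently, a compound perfect fourth: a perfect fourth plus an octave.)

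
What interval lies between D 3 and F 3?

minor third

D to F spans three letter names (D-E-F) — that makes it a third of some quality.
At 3 semitones, D3→F3 falls one short of a major third: minor.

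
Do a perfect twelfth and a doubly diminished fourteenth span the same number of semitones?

A perfect twelfth is 19 semitones but a doubly diminished fourteenth is 20 semitones — different sizes.

No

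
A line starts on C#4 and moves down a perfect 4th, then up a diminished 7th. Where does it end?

C#4 down a perfect fourth → G#3 (5 semitones).
A diminished seventh up from G#3 is F4.

F4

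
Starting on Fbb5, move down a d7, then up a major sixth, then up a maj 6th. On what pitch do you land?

A diminished seventh down from Fbb5 is Gb4.
Gb4 up a major sixth → Eb5 (9 semitones).
Eb5 up a major sixth → C6 (9 semitones).

C6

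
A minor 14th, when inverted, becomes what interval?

M2

First reduce the compound minor fourteenth to its simple form, a minor seventh.
Inverted interval numbers add to nine, so a seventh pairs with a second (7 + 2 = 9).
The quality also flips — minor becomes major — giving a major second.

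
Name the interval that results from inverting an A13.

diminished third

First reduce the compound augmented thirteenth to its simple form, an augmented sixth.
Inverted interval numbers add to nine, so a sixth pairs with a third (6 + 3 = 9).
And augmented becomes diminished under inversion, so we get a diminished third.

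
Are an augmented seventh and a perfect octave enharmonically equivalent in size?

Yes

An augmented seventh spans 12 semitones, and a perfect octave also spans 12 semitones — they're enharmonic.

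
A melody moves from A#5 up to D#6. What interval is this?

P4

A to D spans four letter names (A-B-C-D) — that makes it a fourth of some quality.
The perfect fourth spans 5 semitones, and A#5 to D#6 is exactly 5 semitones — so this is a perfect fourth.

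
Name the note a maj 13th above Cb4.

Ab5

The thirteenth's letter: C up six letter names plus an octave → A.
Moving 21 semitones up from Cb4 (the size of a major thirteenth) reaches Ab5.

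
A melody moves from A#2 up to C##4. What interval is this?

A to C spans three letter names (A-B-C), plus an octave — that makes it a tenth of some quality.
The major tenth spans 16 semitones, and A#2 to C##4 is exactly 16 semitones — so this is a major tenth.
(Equivalently, a compound major third: a major third plus an octave.)

M10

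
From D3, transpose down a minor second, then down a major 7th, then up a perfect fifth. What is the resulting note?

A minor second down from D3 is C#3.
C#3 down a major seventh → D2 (11 semitones).
A perfect fifth up from D2 is A2.

A2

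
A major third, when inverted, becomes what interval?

Interval numbers invert to sum to nine: 3 + 6 = 9, so a third inverts to a sixth.
The quality also flips — major becomes minor — giving a minor sixth.

minor 6th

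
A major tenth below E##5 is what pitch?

C##4

Three letters down from E (plus an octave) reaches C.
A major tenth spans 16 semitones, so from E##5 the target pitch is C##4.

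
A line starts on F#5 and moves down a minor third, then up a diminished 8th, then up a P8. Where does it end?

D7

A minor third down from F#5 is D#5.
Up a diminished octave from D#5: D6 (11 semitones up).
D6 up a perfect octave → D7 (12 semitones).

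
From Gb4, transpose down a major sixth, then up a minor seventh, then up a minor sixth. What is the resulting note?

Fbb5

Gb4 down a major sixth → Bbb3 (9 semitones).
Up a minor seventh from Bbb3: Abb4 (10 semitones up).
Abb4 up a minor sixth → Fbb5 (8 semitones).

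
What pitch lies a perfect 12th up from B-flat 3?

F 5

The twelfth's letter: B up five letter names plus an octave → F.
A perfect twelfth spans 19 semitones, so from Bb3 the target pitch is F5.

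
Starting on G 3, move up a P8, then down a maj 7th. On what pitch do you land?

A perfect octave up from G3 is G4.
A major seventh down from G4 is Ab3.

A flat 3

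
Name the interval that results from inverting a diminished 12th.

augmented 4th

First reduce the compound diminished twelfth to its simple form, a diminished fifth.
Interval numbers invert to sum to nine: 5 + 4 = 9, so a fifth inverts to a fourth.
The quality also flips — diminished becomes augmented — giving an augmented fourth.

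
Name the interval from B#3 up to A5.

d14

B to A spans seven letter names (B-C-D-E-F-G-A), plus an octave, so the interval is some kind of fourteenth.
A major fourteenth would be 23 semitones; B#3 to A5 is 21, two semitones narrower, so the interval is diminished.
(Equivalently, a compound diminished seventh: a diminished seventh plus an octave.)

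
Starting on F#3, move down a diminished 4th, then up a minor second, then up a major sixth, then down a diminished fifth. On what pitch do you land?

Down a diminished fourth from F#3: C##3 (4 semitones down).
Up a minor second from C##3: D#3 (1 semitone up).
D#3 up a major sixth → B#3 (9 semitones).
Down a diminished fifth from B#3: E##3 (6 semitones down).

E##3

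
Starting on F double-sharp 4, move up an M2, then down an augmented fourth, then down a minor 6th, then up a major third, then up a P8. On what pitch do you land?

A double-sharp 4

F##4 up a major second → G##4 (2 semitones).
Down an augmented fourth from G##4: D#4 (6 semitones down).
Down a minor sixth from D#4: F##3 (8 semitones down).
Up a major third from F##3: A##3 (4 semitones up).
Up a perfect octave from A##3: A##4 (12 semitones up).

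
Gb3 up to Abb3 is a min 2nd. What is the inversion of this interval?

The rule of nine gives the new number: 9 − 2 = 7, so a second becomes a seventh.
And minor becomes major under inversion, so we get a major seventh.

major seventh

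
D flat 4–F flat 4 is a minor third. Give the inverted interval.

M6

The rule of nine gives the new number: 9 − 3 = 6, so a third becomes a sixth.
Quality inverts too: minor becomes major. That makes the inversion a major sixth.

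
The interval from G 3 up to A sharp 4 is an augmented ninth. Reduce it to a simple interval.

Subtracting seven from the interval number removes an octave: 9 − 7 = 2.
Quality carries through unchanged, so the simple form is an augmented second.

augmented second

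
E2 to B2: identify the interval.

E to B spans five letter names (E-F-G-A-B), so the interval is some kind of fifth.
Counting semitones, E2→B2 is 7, which is the perfect fifth.

perfect fifth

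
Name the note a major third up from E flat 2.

The third takes the letter from E up to G.
A major third is 4 semitones; 4 semitones up from Eb2 gives G2.

G 2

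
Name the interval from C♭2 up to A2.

C to A spans six letter names (C-D-E-F-G-A) — that makes it a sixth of some quality.
A major sixth would be 9 semitones; Cb2 to A2 is 10, one semitone wider, so the interval is augmented.

A6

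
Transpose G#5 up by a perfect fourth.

C#6

Four letter names up from G: C.
A perfect fourth is 5 semitones; 5 semitones up from G#5 gives C#6.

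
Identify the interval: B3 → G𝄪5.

A13

B to G spans six letter names (B-C-D-E-F-G), plus an octave: a thirteenth.
A major thirteenth would be 21 semitones; B3 to G##5 is 22, one semitone wider, so the interval is augmented.
(Equivalently, a compound augmented sixth: an augmented sixth plus an octave.)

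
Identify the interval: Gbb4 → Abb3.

Descending from Gbb4 to Abb3 is the same interval as ascending Abb3 to Gbb4.
A to G spans seven letter names (A-B-C-D-E-F-G), so the interval is some kind of seventh.
Abb3 to Gbb4 is 10 semitones, a half step short of the major seventh (11), so this is minor.

minor seventh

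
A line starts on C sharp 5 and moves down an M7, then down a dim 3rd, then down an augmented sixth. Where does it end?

Down a major seventh from C#5: D4 (11 semitones down).
D4 down a diminished third → B#3 (2 semitones).
Down an augmented sixth from B#3: D3 (10 semitones down).

D 3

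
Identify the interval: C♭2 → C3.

C to C is the same letter name, plus an octave, so the interval is some kind of octave.
Cb2 to C3 spans 13 semitones — one semitone wider than the perfect octave (12) — giving an augmented octave.

A8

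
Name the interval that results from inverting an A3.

diminished sixth

The rule of nine gives the new number: 9 − 3 = 6, so a third becomes a sixth.
And augmented becomes diminished under inversion, so we get a diminished sixth.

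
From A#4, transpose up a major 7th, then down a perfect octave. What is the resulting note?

G##4

A major seventh up from A#4 is G##5.
Down a perfect octave from G##5: G##4 (12 semitones down).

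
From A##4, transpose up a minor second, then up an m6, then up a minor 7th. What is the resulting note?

A minor second up from A##4 is B#4.
Up a minor sixth from B#4: G#5 (8 semitones up).
Up a minor seventh from G#5: F#6 (10 semitones up).

F#6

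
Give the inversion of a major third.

Interval numbers invert to sum to nine: 3 + 6 = 9, so a third inverts to a sixth.
And major becomes minor under inversion, so we get a minor sixth.

minor 6th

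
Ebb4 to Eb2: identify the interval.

diminished fifteenth

Descending from Ebb4 to Eb2 is the same interval as ascending Eb2 to Ebb4.
E to E is the same letter name, plus 2 octaves: a fifteenth.
Eb2 to Ebb4 spans 23 semitones — one semitone narrower than the perfect fifteenth (24) — giving a diminished fifteenth.
(Equivalently, a compound diminished octave: a diminished octave plus an octave.)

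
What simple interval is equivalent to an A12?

Take out an octave (7 from the number): 12 − 7 = 5.
That makes an augmented twelfth a compound augmented fifth — an octave plus an augmented fifth.

augmented 5th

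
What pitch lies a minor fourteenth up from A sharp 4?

G sharp 6

The fourteenth's letter: A up seven letter names plus an octave → G.
A minor fourteenth is 22 semitones; 22 semitones up from A#4 gives G#6.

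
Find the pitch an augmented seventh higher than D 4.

C-double-sharp 5

Seven letter names up from D: C.
An augmented seventh is 12 semitones; 12 semitones up from D4 gives C##5.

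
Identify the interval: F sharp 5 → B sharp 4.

Descending from F#5 to B#4 is the same interval as ascending B#4 to F#5.
B to F spans five letter names (B-C-D-E-F), so the interval is some kind of fifth.
The perfect fifth is 7 semitones; here we have 6, one semitone narrower: diminished.

d5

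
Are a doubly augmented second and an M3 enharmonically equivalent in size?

Yes

A doubly augmented second = 4 semitones = a major third; enharmonically equal.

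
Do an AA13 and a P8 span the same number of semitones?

No

23 semitones (doubly augmented thirteenth) vs 12 semitones (perfect octave): not equal.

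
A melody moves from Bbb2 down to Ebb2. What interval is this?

Descending from Bbb2 to Ebb2 is the same interval as ascending Ebb2 to Bbb2.
E to B spans five letter names (E-F-G-A-B): a fifth.
The perfect fifth spans 7 semitones, and Ebb2 to Bbb2 is exactly 7 semitones — so this is a perfect fifth.

perfect fifth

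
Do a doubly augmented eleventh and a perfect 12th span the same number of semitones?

Yes

Both span 19 semitones: a doubly augmented eleventh and a perfect twelfth are the same chromatic distance.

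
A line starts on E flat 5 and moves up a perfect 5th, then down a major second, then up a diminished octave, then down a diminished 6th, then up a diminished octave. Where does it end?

Up a perfect fifth from Eb5: Bb5 (7 semitones up).
A major second down from Bb5 is Ab5.
Ab5 up a diminished octave → Abb6 (11 semitones).
Abb6 down a diminished sixth → C6 (7 semitones).
Up a diminished octave from C6: Cb7 (11 semitones up).

C flat 7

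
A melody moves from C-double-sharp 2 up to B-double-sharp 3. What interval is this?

C to B spans seven letter names (C-D-E-F-G-A-B), plus an octave: a fourteenth.
Counting semitones, C##2→B##3 is 23, which is the major fourteenth.
(Equivalently, a compound major seventh: a major seventh plus an octave.)

major fourteenth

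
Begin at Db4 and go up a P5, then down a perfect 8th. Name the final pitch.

Ab3

A perfect fifth up from Db4 is Ab4.
A perfect octave down from Ab4 is Ab3.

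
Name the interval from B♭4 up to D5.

B to D spans three letter names (B-C-D) — that makes it a third of some quality.
Counting semitones, Bb4→D5 is 4, which is the major third.

major 3rd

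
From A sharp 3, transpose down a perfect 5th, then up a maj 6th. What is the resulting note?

B sharp 3

A#3 down a perfect fifth → D#3 (7 semitones).
A major sixth up from D#3 is B#3.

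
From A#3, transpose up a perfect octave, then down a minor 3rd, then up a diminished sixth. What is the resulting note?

D5

Up a perfect octave from A#3: A#4 (12 semitones up).
A minor third down from A#4 is F##4.
F##4 up a diminished sixth → D5 (7 semitones).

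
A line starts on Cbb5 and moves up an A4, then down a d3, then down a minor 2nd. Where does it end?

An augmented fourth up from Cbb5 is Fb5.
Down a diminished third from Fb5: D5 (2 semitones down).
A minor second down from D5 is C#5.

C#5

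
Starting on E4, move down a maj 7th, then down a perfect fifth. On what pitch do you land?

Down a major seventh from E4: F3 (11 semitones down).
Down a perfect fifth from F3: Bb2 (7 semitones down).

Bb2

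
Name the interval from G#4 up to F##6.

major fourteenth

G to F spans seven letter names (G-A-B-C-D-E-F), plus an octave, so the interval is some kind of fourteenth.
Counting semitones, G#4→F##6 is 23, which is the major fourteenth.
(Equivalently, a compound major seventh: a major seventh plus an octave.)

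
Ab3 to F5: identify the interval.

A to F spans six letter names (A-B-C-D-E-F), plus an octave: a thirteenth.
The major thirteenth spans 21 semitones, and Ab3 to F5 is exactly 21 semitones — so this is a major thirteenth.
(Equivalently, a compound major sixth: a major sixth plus an octave.)

M13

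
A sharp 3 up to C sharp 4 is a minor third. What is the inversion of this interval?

major 6th

The rule of nine gives the new number: 9 − 3 = 6, so a third becomes a sixth.
And minor becomes major under inversion, so we get a major sixth.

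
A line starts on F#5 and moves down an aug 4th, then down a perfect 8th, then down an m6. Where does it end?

Down an augmented fourth from F#5: C5 (6 semitones down).
C5 down a perfect octave → C4 (12 semitones).
Down a minor sixth from C4: E3 (8 semitones down).

E3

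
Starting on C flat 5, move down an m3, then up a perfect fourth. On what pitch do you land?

D flat 5

Down a minor third from Cb5: Ab4 (3 semitones down).
A perfect fourth up from Ab4 is Db5.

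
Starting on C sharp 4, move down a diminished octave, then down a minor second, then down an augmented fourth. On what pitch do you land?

F double-sharp 2

A diminished octave down from C#4 is C##3.
Down a minor second from C##3: B##2 (1 semitone down).
Down an augmented fourth from B##2: F##2 (6 semitones down).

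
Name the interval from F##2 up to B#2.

F to B spans four letter names (F-G-A-B), so the interval is some kind of fourth.
Counting semitones, F##2→B#2 is 5, which is the perfect fourth.

P4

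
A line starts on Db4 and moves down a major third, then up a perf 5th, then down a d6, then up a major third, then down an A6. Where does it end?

Eb3

Down a major third from Db4: Bbb3 (4 semitones down).
Bbb3 up a perfect fifth → Fb4 (7 semitones).
Fb4 down a diminished sixth → A3 (7 semitones).
A3 up a major third → C#4 (4 semitones).
C#4 down an augmented sixth → Eb3 (10 semitones).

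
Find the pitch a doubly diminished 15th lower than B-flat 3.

For a fifteenth the letter name doesn't change: still B, two octaves down.
Moving 22 semitones down from Bb3 (the size of a doubly diminished fifteenth) reaches B#1.

B-sharp 1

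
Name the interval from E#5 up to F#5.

minor second

E to F spans two letter names (E-F) — that makes it a second of some quality.
A major second would be 2 semitones, but E#5 to F#5 is 1 — one semitone narrower, making it a minor second.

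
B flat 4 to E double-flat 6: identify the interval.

B to E spans four letter names (B-C-D-E), plus an octave, so the interval is some kind of eleventh.
The perfect eleventh is 17 semitones; here we have 16, one semitone narrower: diminished.
(Equivalently, a compound diminished fourth: a diminished fourth plus an octave.)

diminished eleventh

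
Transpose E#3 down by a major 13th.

Counting six letter names plus an octave down from E lands on G.
A major thirteenth spans 21 semitones, so from E#3 the target pitch is G#1.

G#1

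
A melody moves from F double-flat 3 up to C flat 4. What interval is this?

F to C spans five letter names (F-G-A-B-C): a fifth.
The perfect fifth is 7 semitones; here we have 8, one semitone wider: augmented.

augmented fifth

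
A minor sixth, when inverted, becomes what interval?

major third

Inverted interval numbers add to nine, so a sixth pairs with a third (6 + 3 = 9).
The quality also flips — minor becomes major — giving a major third.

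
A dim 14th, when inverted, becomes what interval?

augmented 2nd

First reduce the compound diminished fourteenth to its simple form, a diminished seventh.
Inverted interval numbers add to nine, so a seventh pairs with a second (7 + 2 = 9).
Quality inverts too: diminished becomes augmented. That makes the inversion an augmented second.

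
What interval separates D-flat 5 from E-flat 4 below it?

Descending from Db5 to Eb4 is the same interval as ascending Eb4 to Db5.
E to D spans seven letter names (E-F-G-A-B-C-D) — that makes it a seventh of some quality.
A major seventh would be 11 semitones, but Eb4 to Db5 is 10 — one semitone narrower, making it a minor seventh.

m7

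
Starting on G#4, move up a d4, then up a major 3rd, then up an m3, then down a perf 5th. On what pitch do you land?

C5

G#4 up a diminished fourth → C5 (4 semitones).
A major third up from C5 is E5.
A minor third up from E5 is G5.
Down a perfect fifth from G5: C5 (7 semitones down).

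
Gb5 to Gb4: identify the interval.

perfect octave

Descending from Gb5 to Gb4 is the same interval as ascending Gb4 to Gb5.
G to G is the same letter name, plus an octave — that makes it an octave of some quality.
The perfect octave spans 12 semitones, and Gb4 to Gb5 is exactly 12 semitones — so this is a perfect octave.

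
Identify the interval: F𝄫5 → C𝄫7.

F to C spans five letter names (F-G-A-B-C), plus an octave: a twelfth.
Counting semitones, Fbb5→Cbb7 is 19, which is the perfect twelfth.
(Equivalently, a compound perfect fifth: a perfect fifth plus an octave.)

P12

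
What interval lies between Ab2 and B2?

A to B spans two letter names (A-B): a second.
A major second would be 2 semitones; Ab2 to B2 is 3, one semitone wider, so the interval is augmented.

augmented second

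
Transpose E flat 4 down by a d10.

C sharp 3

The tenth's letter: E down three letter names plus an octave → C.
Moving 14 semitones down from Eb4 (the size of a diminished tenth) reaches C#3.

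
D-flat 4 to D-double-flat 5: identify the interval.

D to D is the same letter name, plus an octave — that makes it an octave of some quality.
A perfect octave would be 12 semitones; Db4 to Dbb5 is 11, one semitone narrower, so the interval is diminished.

diminished octave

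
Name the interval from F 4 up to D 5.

F to D spans six letter names (F-G-A-B-C-D), so the interval is some kind of sixth.
The major sixth spans 9 semitones, and F4 to D5 is exactly 9 semitones — so this is a major sixth.

M6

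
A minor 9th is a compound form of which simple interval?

Each octave removed subtracts seven from the number: 9 − 7 = 2.
Quality carries through unchanged, so the simple form is a minor second.

minor 2nd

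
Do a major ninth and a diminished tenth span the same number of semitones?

A major ninth = 14 semitones = a diminished tenth; enharmonically equal.

Yes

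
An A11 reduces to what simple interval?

Take out an octave (7 from the number): 11 − 7 = 4.
That makes an augmented eleventh a compound augmented fourth — an octave plus an augmented fourth.

A4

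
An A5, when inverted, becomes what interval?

Interval numbers invert to sum to nine: 5 + 4 = 9, so a fifth inverts to a fourth.
The quality also flips — augmented becomes diminished — giving a diminished fourth.

diminished fourth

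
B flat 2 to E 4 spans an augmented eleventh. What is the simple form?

A4

Each octave removed subtracts seven from the number: 11 − 7 = 4.
That makes an augmented eleventh a compound augmented fourth — an octave plus an augmented fourth.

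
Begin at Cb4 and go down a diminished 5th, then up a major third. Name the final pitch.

Down a diminished fifth from Cb4: F3 (6 semitones down).
A major third up from F3 is A3.

A3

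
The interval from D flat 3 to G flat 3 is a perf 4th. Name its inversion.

perfect fifth

Inverted interval numbers add to nine, so a fourth pairs with a fifth (4 + 5 = 9).
And perfect stays perfect under inversion, so we get a perfect fifth.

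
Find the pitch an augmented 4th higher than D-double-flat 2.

Four letter names up from D: G.
An augmented fourth spans 6 semitones, so from Dbb2 the target pitch is Gb2.

G-flat 2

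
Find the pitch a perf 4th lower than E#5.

Four letter names down from E: B.
A perfect fourth spans 5 semitones, so from E#5 the target pitch is B#4.

B#4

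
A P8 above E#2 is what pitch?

E#3

An octave keeps the letter name E, an octave up from E.
A perfect octave is 12 semitones; 12 semitones up from E#2 gives E#3.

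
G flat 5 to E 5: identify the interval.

diminished third

Descending from Gb5 to E5 is the same interval as ascending E5 to Gb5.
E to G spans three letter names (E-F-G), so the interval is some kind of third.
A major third would be 4 semitones; E5 to Gb5 is 2, two semitones narrower, so the interval is diminished.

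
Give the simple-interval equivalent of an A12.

augmented 5th

Subtracting seven from the interval number removes an octave: 12 − 7 = 5.
So an augmented twelfth is an octave plus an augmented fifth. The quality is unchanged.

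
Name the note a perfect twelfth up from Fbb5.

Cbb7

Five letters up from F (plus an octave) reaches C.
A perfect twelfth is 19 semitones; 19 semitones up from Fbb5 gives Cbb7.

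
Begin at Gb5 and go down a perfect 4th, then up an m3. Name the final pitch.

Fb5

Gb5 down a perfect fourth → Db5 (5 semitones).
Db5 up a minor third → Fb5 (3 semitones).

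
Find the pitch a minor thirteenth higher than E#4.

Six letters up from E (plus an octave) reaches C.
Moving 20 semitones up from E#4 (the size of a minor thirteenth) reaches C#6.

C#6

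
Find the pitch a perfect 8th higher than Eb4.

Eb5

An octave keeps the letter name E, an octave up from E.
Moving 12 semitones up from Eb4 (the size of a perfect octave) reaches Eb5.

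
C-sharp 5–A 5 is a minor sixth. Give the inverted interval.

M3

Inverted interval numbers add to nine, so a sixth pairs with a third (6 + 3 = 9).
Quality inverts too: minor becomes major. That makes the inversion a major third.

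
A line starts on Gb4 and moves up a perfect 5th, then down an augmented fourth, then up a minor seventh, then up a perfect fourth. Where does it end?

Cbb6

A perfect fifth up from Gb4 is Db5.
Down an augmented fourth from Db5: Abb4 (6 semitones down).
A minor seventh up from Abb4 is Gbb5.
Up a perfect fourth from Gbb5: Cbb6 (5 semitones up).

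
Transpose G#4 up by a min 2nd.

Two letter names up from G: A.
Moving 1 semitone up from G#4 (the size of a minor second) reaches A4.

A4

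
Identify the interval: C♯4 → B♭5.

diminished fourteenth

C to B spans seven letter names (C-D-E-F-G-A-B), plus an octave: a fourteenth.
The major fourteenth is 23 semitones; here we have 21, two semitones narrower: diminished.
(Equivalently, a compound diminished seventh: a diminished seventh plus an octave.)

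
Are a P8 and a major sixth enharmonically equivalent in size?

No

A perfect octave is 12 semitones but a major sixth is 9 semitones — different sizes.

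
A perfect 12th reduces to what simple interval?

P5

Take out an octave (7 from the number): 12 − 7 = 5.
Quality carries through unchanged, so the simple form is a perfect fifth.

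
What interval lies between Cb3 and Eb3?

major 3rd

C to E spans three letter names (C-D-E), so the interval is some kind of third.
Cb3 to Eb3 is 4 semitones, matching the major third exactly, so the quality is major.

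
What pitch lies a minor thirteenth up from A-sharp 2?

Six letters up from A (plus an octave) reaches F.
A minor thirteenth spans 20 semitones, so from A#2 the target pitch is F#4.

F-sharp 4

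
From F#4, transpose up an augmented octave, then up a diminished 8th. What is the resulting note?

Up an augmented octave from F#4: F##5 (13 semitones up).
F##5 up a diminished octave → F#6 (11 semitones).

F#6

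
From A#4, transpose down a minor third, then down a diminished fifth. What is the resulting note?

B##3

A#4 down a minor third → F##4 (3 semitones).
F##4 down a diminished fifth → B##3 (6 semitones).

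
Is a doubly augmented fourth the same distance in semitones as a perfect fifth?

Yes

A doubly augmented fourth = 7 semitones = a perfect fifth; enharmonically equal.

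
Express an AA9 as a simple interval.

doubly augmented 2nd

Take out an octave (7 from the number): 9 − 7 = 2.
Quality carries through unchanged, so the simple form is a doubly augmented second.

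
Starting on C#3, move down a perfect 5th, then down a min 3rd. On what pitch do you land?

D#2

C#3 down a perfect fifth → F#2 (7 semitones).
F#2 down a minor third → D#2 (3 semitones).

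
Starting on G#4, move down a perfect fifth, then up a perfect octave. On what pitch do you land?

C#5

G#4 down a perfect fifth → C#4 (7 semitones).
A perfect octave up from C#4 is C#5.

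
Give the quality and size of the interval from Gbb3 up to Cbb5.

G to C spans four letter names (G-A-B-C), plus an octave, so the interval is some kind of eleventh.
Gbb3 to Cbb5 is 17 semitones, matching the perfect eleventh exactly, so the quality is perfect.
(Equivalently, a compound perfect fourth: a perfect fourth plus an octave.)

perfect 11th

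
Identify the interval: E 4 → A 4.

perfect fourth

E to A spans four letter names (E-F-G-A), so the interval is some kind of fourth.
Counting semitones, E4→A4 is 5, which is the perfect fourth.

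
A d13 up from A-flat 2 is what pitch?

The thirteenth's letter: A up six letter names plus an octave → F.
Moving 19 semitones up from Ab2 (the size of a diminished thirteenth) reaches Fbb4.

F-double-flat 4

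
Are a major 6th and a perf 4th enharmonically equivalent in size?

No

9 semitones (major sixth) vs 5 semitones (perfect fourth): not equal.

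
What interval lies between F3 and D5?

F to D spans six letter names (F-G-A-B-C-D), plus an octave, so the interval is some kind of thirteenth.
F3 to D5 is 21 semitones, matching the major thirteenth exactly, so the quality is major.
(Equivalently, a compound major sixth: a major sixth plus an octave.)

M13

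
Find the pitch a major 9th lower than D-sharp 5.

Counting two letter names plus an octave down from D lands on C.
Moving 14 semitones down from D#5 (the size of a major ninth) reaches C#4.

C-sharp 4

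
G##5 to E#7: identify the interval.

G to E spans six letter names (G-A-B-C-D-E), plus an octave: a thirteenth.
G##5 to E#7 is 20 semitones, a half step short of the major thirteenth (21), so this is minor.
(Equivalently, a compound minor sixth: a minor sixth plus an octave.)

m13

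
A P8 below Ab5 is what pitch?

An octave keeps the letter name A, an octave down from A.
A perfect octave is 12 semitones; 12 semitones down from Ab5 gives Ab4.

Ab4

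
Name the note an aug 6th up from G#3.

Counting six letter names up from G lands on E.
An augmented sixth spans 10 semitones, so from G#3 the target pitch is E##4.

E##4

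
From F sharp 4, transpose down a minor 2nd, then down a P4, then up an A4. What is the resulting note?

F#4 down a minor second → E#4 (1 semitone).
A perfect fourth down from E#4 is B#3.
B#3 up an augmented fourth → E##4 (6 semitones).

E double-sharp 4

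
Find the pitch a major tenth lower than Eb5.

Cb4

Counting three letter names plus an octave down from E lands on C.
Moving 16 semitones down from Eb5 (the size of a major tenth) reaches Cb4.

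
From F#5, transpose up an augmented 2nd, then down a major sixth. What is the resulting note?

Up an augmented second from F#5: G##5 (3 semitones up).
G##5 down a major sixth → B#4 (9 semitones).

B#4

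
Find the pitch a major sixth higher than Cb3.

Ab3

The sixth takes the letter from C up to A.
Moving 9 semitones up from Cb3 (the size of a major sixth) reaches Ab3.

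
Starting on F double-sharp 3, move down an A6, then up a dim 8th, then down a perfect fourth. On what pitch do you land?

An augmented sixth down from F##3 is A2.
A2 up a diminished octave → Ab3 (11 semitones).
Ab3 down a perfect fourth → Eb3 (5 semitones).

E flat 3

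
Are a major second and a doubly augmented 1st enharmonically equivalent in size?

Yes

A major second spans 2 semitones, and a doubly augmented unison also spans 2 semitones — they're enharmonic.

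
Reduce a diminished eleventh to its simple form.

Each octave removed subtracts seven from the number: 11 − 7 = 4.
That makes a diminished eleventh a compound diminished fourth — an octave plus a diminished fourth.

d4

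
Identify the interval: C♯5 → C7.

diminished fifteenth

C to C is the same letter name, plus 2 octaves — that makes it a fifteenth of some quality.
C#5 to C7 spans 23 semitones — one semitone narrower than the perfect fifteenth (24) — giving a diminished fifteenth.
(Equivalently, a compound diminished octave: a diminished octave plus an octave.)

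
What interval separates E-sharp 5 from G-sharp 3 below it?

major 13th

Descending from E#5 to G#3 is the same interval as ascending G#3 to E#5.
G to E spans six letter names (G-A-B-C-D-E), plus an octave — that makes it a thirteenth of some quality.
Counting semitones, G#3→E#5 is 21, which is the major thirteenth.
(Equivalently, a compound major sixth: a major sixth plus an octave.)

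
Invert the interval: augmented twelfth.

d4

First reduce the compound augmented twelfth to its simple form, an augmented fifth.
The rule of nine gives the new number: 9 − 5 = 4, so a fifth becomes a fourth.
The quality also flips — augmented becomes diminished — giving a diminished fourth.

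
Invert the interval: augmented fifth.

diminished 4th

Interval numbers invert to sum to nine: 5 + 4 = 9, so a fifth inverts to a fourth.
And augmented becomes diminished under inversion, so we get a diminished fourth.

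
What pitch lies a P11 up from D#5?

Counting four letter names plus an octave up from D lands on G.
Moving 17 semitones up from D#5 (the size of a perfect eleventh) reaches G#6.

G#6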